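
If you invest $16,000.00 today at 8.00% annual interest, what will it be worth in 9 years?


Future value formula: FV = PV × (1 + r)^t
FV = $16,000.00 × (1 + 0.08)^9
FV = $16,000.00 × 1.9990046
FV = $31,984.07

FV = PV × (1 + r)^t = $31,984.07


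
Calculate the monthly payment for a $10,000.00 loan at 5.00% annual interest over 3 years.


Loan payment formula: PMT = PV × r / (1 − (1 + r)^(−n))
Monthly rate r = 0.05/12 ≈ 0.00416667, n = 36 months
Denominator: 1 − (1 + 0.05/12)^(−36) = 0.139024
PMT = $10,000.00 × (0.05/12) / 0.139024
PMT = $299.71 per month

PMT = PV × r / (1-(1+r)^(-n)) = $299.71/month


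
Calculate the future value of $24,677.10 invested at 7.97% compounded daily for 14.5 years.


Compound interest formula: A = P(1 + r/n)^(nt)
A = $24,677.10 × (1 + 0.0797/365)^(365 × 14.5)
Growth factor: (1 + 0.0797/365)^5292.5 = 3.17568655
A = $24,677.10 × 3.17568655
A = $78,366.73

A = P(1 + r/n)^(nt) = $78,366.73


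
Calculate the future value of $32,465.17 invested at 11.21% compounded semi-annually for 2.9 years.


Compound interest formula: A = P(1 + r/n)^(nt)
A = $32,465.17 × (1 + 0.1121/2)^(2 × 2.9)
Growth factor: (1 + 0.1121/2)^5.8 = 1.372050
A = $32,465.17 × 1.372050
A = $44,543.84

A = P(1 + r/n)^(nt) = $44,543.84


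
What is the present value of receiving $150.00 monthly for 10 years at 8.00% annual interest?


Present value of an ordinary annuity: PV = PMT × (1 − (1 + r)^(−n)) / r
Monthly rate r = 0.08/12 ≈ 0.00666667, n = 120
PV = $150.00 × (1 − (1 + 0.08/12)^(−120)) / (0.08/12)
PV = $150.00 × 82.421481
PV = $12,363.22

PV = PMT × (1-(1+r)^(-n))/r = $12,363.22


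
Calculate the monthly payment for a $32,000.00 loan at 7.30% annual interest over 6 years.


Loan payment formula: PMT = PV × r / (1 − (1 + r)^(−n))
Monthly rate r = 0.073/12 ≈ 0.00608333, n = 72 months
Denominator: 1 − (1 + 0.073/12)^(−72) = 0.353817
PMT = $32,000.00 × (0.073/12) / 0.353817
PMT = $550.19 per month

PMT = PV × r / (1-(1+r)^(-n)) = $550.19/month


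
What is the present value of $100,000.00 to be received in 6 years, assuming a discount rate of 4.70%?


Present value formula: PV = FV / (1 + r)^t
PV = $100,000.00 / (1 + 0.047)^6
PV = $100,000.00 / 1.317286
PV = $75,913.66

PV = FV / (1 + r)^t = $75,913.66


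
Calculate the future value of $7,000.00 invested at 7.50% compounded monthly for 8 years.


Compound interest formula: A = P(1 + r/n)^(nt)
A = $7,000.00 × (1 + 0.075/12)^(12 × 8)
Growth factor: (1 + 0.075/12)^96 = 1.818720
A = $7,000.00 × 1.818720
A = $12,731.04

A = P(1 + r/n)^(nt) = $12,731.04


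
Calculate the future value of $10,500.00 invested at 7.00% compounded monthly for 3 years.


Compound interest formula: A = P(1 + r/n)^(nt)
A = $10,500.00 × (1 + 0.07/12)^(12 × 3)
Growth factor: (1 + 0.07/12)^36 = 1.232926
A = $10,500.00 × 1.232926
A = $12,945.72

A = P(1 + r/n)^(nt) = $12,945.72


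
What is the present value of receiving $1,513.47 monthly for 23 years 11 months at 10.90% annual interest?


Present value of an ordinary annuity: PV = PMT × (1 − (1 + r)^(−n)) / r
Monthly rate r = 0.109/12 ≈ 0.00908333, n = 287
PV = $1,513.47 × (1 − (1 + 0.109/12)^(−287)) / (0.109/12)
PV = $1,513.47 × 101.875066
PV = $154,184.86

PV = PMT × (1-(1+r)^(-n))/r = $154,184.86


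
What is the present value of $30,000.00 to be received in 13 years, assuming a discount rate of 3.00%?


Present value formula: PV = FV / (1 + r)^t
PV = $30,000.00 / (1 + 0.03)^13
PV = $30,000.00 / 1.468534
PV = $20,428.54

PV = FV / (1 + r)^t = $20,428.54


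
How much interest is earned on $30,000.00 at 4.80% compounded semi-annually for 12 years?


Compound interest earned = final amount − principal.
A = P(1 + r/n)^(nt) = $30,000.00 × (1 + 0.048/2)^(2 × 12) = $53,005.41
Interest = A − P = $53,005.41 − $30,000.00 = $23,005.41

Interest = A - P = $23,005.41


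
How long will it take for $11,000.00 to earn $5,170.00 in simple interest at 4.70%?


Rearrange the simple interest formula for t:
I = P × r × t  ⇒  t = I / (P × r)
t = $5,170.00 / ($11,000.00 × 0.047)
t = 10

t = I/(P×r) = 10 years


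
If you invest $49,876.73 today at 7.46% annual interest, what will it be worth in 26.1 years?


Future value formula: FV = PV × (1 + r)^t
FV = $49,876.73 × (1 + 0.0746)^26.1
FV = $49,876.73 × 6.539468
FV = $326,167.28

FV = PV × (1 + r)^t = $326,167.28


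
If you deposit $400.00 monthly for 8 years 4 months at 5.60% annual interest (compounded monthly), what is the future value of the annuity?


Future value of an ordinary annuity: FV = PMT × ((1 + r)^n − 1) / r
Monthly rate r = 0.056/12 ≈ 0.00466667, n = 100
FV = $400.00 × ((1 + 0.056/12)^100 − 1) / (0.056/12)
FV = $400.00 × 127.058499
FV = $50,823.40

FV = PMT × ((1+r)^n - 1)/r = $50,823.40


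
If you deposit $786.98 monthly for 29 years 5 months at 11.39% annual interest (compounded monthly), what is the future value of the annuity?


Future value of an ordinary annuity: FV = PMT × ((1 + r)^n − 1) / r
Monthly rate r = 0.1139/12 ≈ 0.00949167, n = 353
FV = $786.98 × ((1 + 0.1139/12)^353 − 1) / (0.1139/12)
FV = $786.98 × 2852.140026
FV = $2,244,577.16

FV = PMT × ((1+r)^n - 1)/r = $2,244,577.16


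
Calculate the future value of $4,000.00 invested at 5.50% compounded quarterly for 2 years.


Compound interest formula: A = P(1 + r/n)^(nt)
A = $4,000.00 × (1 + 0.055/4)^(4 × 2)
Growth factor: (1 + 0.055/4)^8 = 1.115442
A = $4,000.00 × 1.115442
A = $4,461.77

A = P(1 + r/n)^(nt) = $4,461.77


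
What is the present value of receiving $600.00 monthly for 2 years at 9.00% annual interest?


Present value of an ordinary annuity: PV = PMT × (1 − (1 + r)^(−n)) / r
Monthly rate r = 0.09/12 = 0.0075, n = 24
PV = $600.00 × (1 − (1 + 0.09/12)^(−24)) / (0.09/12)
PV = $600.00 × 21.889146
PV = $13,133.49

PV = PMT × (1-(1+r)^(-n))/r = $13,133.49


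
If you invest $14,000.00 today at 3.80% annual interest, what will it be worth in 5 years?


Future value formula: FV = PV × (1 + r)^t
FV = $14,000.00 × (1 + 0.038)^5
FV = $14,000.00 × 1.204999
FV = $16,869.99

FV = PV × (1 + r)^t = $16,869.99


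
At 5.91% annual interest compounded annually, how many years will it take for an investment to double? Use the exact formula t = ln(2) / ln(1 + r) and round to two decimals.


Doubling condition: (1 + r)^t = 2
Take ln of both sides: t × ln(1 + r) = ln(2)
t = ln(2) / ln(1 + r)
t = 0.693147 / 0.057419
t = 12.07

t = ln(2) / ln(1 + r) = 12.07 years


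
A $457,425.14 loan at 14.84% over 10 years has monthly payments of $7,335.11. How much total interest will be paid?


Total paid over the life of the loan = PMT × n.
Total paid = $7,335.11 × 120 = $880,213.20
Total interest = total paid − principal = $880,213.20 − $457,425.14 = $422,788.06

Total interest = (PMT × n) - PV = $422,788.06


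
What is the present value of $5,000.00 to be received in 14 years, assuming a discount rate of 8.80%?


Present value formula: PV = FV / (1 + r)^t
PV = $5,000.00 / (1 + 0.088)^14
PV = $5,000.00 / 3.256901
PV = $1,535.20

PV = FV / (1 + r)^t = $1,535.20


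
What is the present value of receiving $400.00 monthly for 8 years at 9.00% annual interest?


Present value of an ordinary annuity: PV = PMT × (1 − (1 + r)^(−n)) / r
Monthly rate r = 0.09/12 = 0.0075, n = 96
PV = $400.00 × (1 − (1 + 0.09/12)^(−96)) / (0.09/12)
PV = $400.00 × 68.258439
PV = $27,303.38

PV = PMT × (1-(1+r)^(-n))/r = $27,303.38


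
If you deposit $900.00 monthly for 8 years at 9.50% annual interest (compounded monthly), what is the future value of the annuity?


Future value of an ordinary annuity: FV = PMT × ((1 + r)^n − 1) / r
Monthly rate r = 0.095/12 ≈ 0.00791667, n = 96
FV = $900.00 × ((1 + 0.095/12)^96 − 1) / (0.095/12)
FV = $900.00 × 142.975186
FV = $128,677.67

FV = PMT × ((1+r)^n - 1)/r = $128,677.67


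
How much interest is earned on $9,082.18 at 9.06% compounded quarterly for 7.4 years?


Compound interest earned = final amount − principal.
A = P(1 + r/n)^(nt) = $9,082.18 × (1 + 0.0906/4)^(4 × 7.4) = $17,624.22
Interest = A − P = $17,624.22 − $9,082.18 = $8,542.04

Interest = A - P = $8,542.04


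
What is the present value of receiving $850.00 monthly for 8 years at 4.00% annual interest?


Present value of an ordinary annuity: PV = PMT × (1 − (1 + r)^(−n)) / r
Monthly rate r = 0.04/12 ≈ 0.00333333, n = 96
PV = $850.00 × (1 − (1 + 0.04/12)^(−96)) / (0.04/12)
PV = $850.00 × 82.039332
PV = $69,733.43

PV = PMT × (1-(1+r)^(-n))/r = $69,733.43


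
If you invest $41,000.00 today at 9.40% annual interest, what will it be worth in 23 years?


Future value formula: FV = PV × (1 + r)^t
FV = $41,000.00 × (1 + 0.094)^23
FV = $41,000.00 × 7.8958412
FV = $323,729.49

FV = PV × (1 + r)^t = $323,729.49


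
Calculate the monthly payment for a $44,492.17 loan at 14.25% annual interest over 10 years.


Loan payment formula: PMT = PV × r / (1 − (1 + r)^(−n))
Monthly rate r = 0.1425/12 = 0.011875, n = 120 months
Denominator: 1 − (1 + 0.1425/12)^(−120) = 0.757464
PMT = $44,492.17 × (0.1425/12) / 0.757464
PMT = $697.52 per month

PMT = PV × r / (1-(1+r)^(-n)) = $697.52/month


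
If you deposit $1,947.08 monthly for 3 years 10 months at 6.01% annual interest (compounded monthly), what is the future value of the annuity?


Future value of an ordinary annuity: FV = PMT × ((1 + r)^n − 1) / r
Monthly rate r = 0.0601/12 ≈ 0.00500833, n = 46
FV = $1,947.08 × ((1 + 0.0601/12)^46 − 1) / (0.0601/12)
FV = $1,947.08 × 51.585784
FV = $100,441.65

FV = PMT × ((1+r)^n - 1)/r = $100,441.65


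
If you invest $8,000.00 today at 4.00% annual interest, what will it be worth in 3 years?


Future value formula: FV = PV × (1 + r)^t
FV = $8,000.00 × (1 + 0.04)^3
FV = $8,000.00 × 1.124864
FV = $8,998.91

FV = PV × (1 + r)^t = $8,998.91


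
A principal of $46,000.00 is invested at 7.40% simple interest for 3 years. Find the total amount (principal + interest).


Total amount formula: A = P(1 + rt) = P + P·r·t
Interest: I = P × r × t = $46,000.00 × 0.074 × 3 = $10,212.00
A = P + I = $46,000.00 + $10,212.00 = $56,212.00

A = P + I = P(1 + rt) = $56,212.00


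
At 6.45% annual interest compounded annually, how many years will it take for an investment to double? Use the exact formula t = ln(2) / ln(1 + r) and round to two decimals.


Doubling condition: (1 + r)^t = 2
Take ln of both sides: t × ln(1 + r) = ln(2)
t = ln(2) / ln(1 + r)
t = 0.693147 / 0.062505
t = 11.09

t = ln(2) / ln(1 + r) = 11.09 years


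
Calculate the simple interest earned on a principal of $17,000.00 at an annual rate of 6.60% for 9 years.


Simple interest formula: I = P × r × t
I = $17,000.00 × 0.066 × 9
I = $10,098.00

I = P × r × t = $10,098.00


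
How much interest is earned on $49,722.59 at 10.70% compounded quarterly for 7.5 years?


Compound interest earned = final amount − principal.
A = P(1 + r/n)^(nt) = $49,722.59 × (1 + 0.107/4)^(4 × 7.5) = $109,772.89
Interest = A − P = $109,772.89 − $49,722.59 = $60,050.30

Interest = A - P = $60,050.30


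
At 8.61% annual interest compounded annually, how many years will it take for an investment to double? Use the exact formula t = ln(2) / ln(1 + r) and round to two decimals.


Doubling condition: (1 + r)^t = 2
Take ln of both sides: t × ln(1 + r) = ln(2)
t = ln(2) / ln(1 + r)
t = 0.693147 / 0.082593
t = 8.39

t = ln(2) / ln(1 + r) = 8.39 years


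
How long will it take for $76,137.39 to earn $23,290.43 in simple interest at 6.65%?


Rearrange the simple interest formula for t:
I = P × r × t  ⇒  t = I / (P × r)
t = $23,290.43 / ($76,137.39 × 0.0665)
t = 4.6

t = I/(P×r) = 4.6 years


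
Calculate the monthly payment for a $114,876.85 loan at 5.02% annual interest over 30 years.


Loan payment formula: PMT = PV × r / (1 − (1 + r)^(−n))
Monthly rate r = 0.0502/12 ≈ 0.00418333, n = 360 months
Denominator: 1 − (1 + 0.0502/12)^(−360) = 0.777507
PMT = $114,876.85 × (0.0502/12) / 0.777507
PMT = $618.09 per month

PMT = PV × r / (1-(1+r)^(-n)) = $618.09/month


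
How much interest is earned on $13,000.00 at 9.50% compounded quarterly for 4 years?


Compound interest earned = final amount − principal.
A = P(1 + r/n)^(nt) = $13,000.00 × (1 + 0.095/4)^(4 × 4) = $18,925.44
Interest = A − P = $18,925.44 − $13,000.00 = $5,925.44

Interest = A - P = $5,925.44


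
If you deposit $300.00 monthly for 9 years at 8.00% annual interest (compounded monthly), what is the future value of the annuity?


Future value of an ordinary annuity: FV = PMT × ((1 + r)^n − 1) / r
Monthly rate r = 0.08/12 ≈ 0.00666667, n = 108
FV = $300.00 × ((1 + 0.08/12)^108 − 1) / (0.08/12)
FV = $300.00 × 157.429535
FV = $47,228.86

FV = PMT × ((1+r)^n - 1)/r = $47,228.86


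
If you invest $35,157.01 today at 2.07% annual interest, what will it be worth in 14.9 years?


Future value formula: FV = PV × (1 + r)^t
FV = $35,157.01 × (1 + 0.0207)^14.9
FV = $35,157.01 × 1.3570064
FV = $47,708.29

FV = PV × (1 + r)^t = $47,708.29


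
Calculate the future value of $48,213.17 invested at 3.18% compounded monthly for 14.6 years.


Compound interest formula: A = P(1 + r/n)^(nt)
A = $48,213.17 × (1 + 0.0318/12)^(12 × 14.6)
Growth factor: (1 + 0.0318/12)^175.2 = 1.5898917
A = $48,213.17 × 1.5898917
A = $76,653.72

A = P(1 + r/n)^(nt) = $76,653.72


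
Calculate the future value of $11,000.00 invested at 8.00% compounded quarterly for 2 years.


Compound interest formula: A = P(1 + r/n)^(nt)
A = $11,000.00 × (1 + 0.08/4)^(4 × 2)
Growth factor: (1 + 0.08/4)^8 = 1.171659
A = $11,000.00 × 1.171659
A = $12,888.25

A = P(1 + r/n)^(nt) = $12,888.25


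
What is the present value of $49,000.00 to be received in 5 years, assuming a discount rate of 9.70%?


Present value formula: PV = FV / (1 + r)^t
PV = $49,000.00 / (1 + 0.097)^5
PV = $49,000.00 / 1.588668
PV = $30,843.45

PV = FV / (1 + r)^t = $30,843.45


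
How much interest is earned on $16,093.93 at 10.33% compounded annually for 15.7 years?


Compound interest earned = final amount − principal.
A = P(1 + r/n)^(nt) = $16,093.93 × (1 + 0.1033/1)^(1 × 15.7) = $75,327.22
Interest = A − P = $75,327.22 − $16,093.93 = $59,233.29

Interest = A - P = $59,233.29


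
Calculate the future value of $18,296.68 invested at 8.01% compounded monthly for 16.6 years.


Compound interest formula: A = P(1 + r/n)^(nt)
A = $18,296.68 × (1 + 0.0801/12)^(12 × 16.6)
Growth factor: (1 + 0.0801/12)^199.2 = 3.763096
A = $18,296.68 × 3.763096
A = $68,852.16

A = P(1 + r/n)^(nt) = $68,852.16


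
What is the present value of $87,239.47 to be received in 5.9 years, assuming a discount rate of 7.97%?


Present value formula: PV = FV / (1 + r)^t
PV = $87,239.47 / (1 + 0.0797)^5.9
PV = $87,239.47 / 1.5721294
PV = $55,491.28

PV = FV / (1 + r)^t = $55,491.28


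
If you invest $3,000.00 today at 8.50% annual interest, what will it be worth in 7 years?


Future value formula: FV = PV × (1 + r)^t
FV = $3,000.00 × (1 + 0.085)^7
FV = $3,000.00 × 1.770142
FV = $5,310.43

FV = PV × (1 + r)^t = $5,310.43


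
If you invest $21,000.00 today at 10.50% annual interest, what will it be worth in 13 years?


Future value formula: FV = PV × (1 + r)^t
FV = $21,000.00 × (1 + 0.105)^13
FV = $21,000.00 × 3.661926
FV = $76,900.45

FV = PV × (1 + r)^t = $76,900.45


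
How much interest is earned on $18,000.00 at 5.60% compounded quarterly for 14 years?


Compound interest earned = final amount − principal.
A = P(1 + r/n)^(nt) = $18,000.00 × (1 + 0.056/4)^(4 × 14) = $39,210.10
Interest = A − P = $39,210.10 − $18,000.00 = $21,210.10

Interest = A - P = $21,210.10


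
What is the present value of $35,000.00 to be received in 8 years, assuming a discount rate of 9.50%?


Present value formula: PV = FV / (1 + r)^t
PV = $35,000.00 / (1 + 0.095)^8
PV = $35,000.00 / 2.066869
PV = $16,933.83

PV = FV / (1 + r)^t = $16,933.83


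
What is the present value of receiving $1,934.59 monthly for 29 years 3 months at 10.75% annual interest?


Present value of an ordinary annuity: PV = PMT × (1 − (1 + r)^(−n)) / r
Monthly rate r = 0.1075/12 ≈ 0.00895833, n = 351
PV = $1,934.59 × (1 − (1 + 0.1075/12)^(−351)) / (0.1075/12)
PV = $1,934.59 × 106.749607
PV = $206,516.72

PV = PMT × (1-(1+r)^(-n))/r = $206,516.72


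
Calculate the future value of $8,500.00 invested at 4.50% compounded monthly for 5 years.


Compound interest formula: A = P(1 + r/n)^(nt)
A = $8,500.00 × (1 + 0.045/12)^(12 × 5)
Growth factor: (1 + 0.045/12)^60 = 1.2517958
A = $8,500.00 × 1.2517958
A = $10,640.26

A = P(1 + r/n)^(nt) = $10,640.26


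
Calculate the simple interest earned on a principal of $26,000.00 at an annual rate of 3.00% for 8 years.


Simple interest formula: I = P × r × t
I = $26,000.00 × 0.03 × 8
I = $6,240.00

I = P × r × t = $6,240.00


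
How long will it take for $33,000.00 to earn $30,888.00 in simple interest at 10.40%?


Rearrange the simple interest formula for t:
I = P × r × t  ⇒  t = I / (P × r)
t = $30,888.00 / ($33,000.00 × 0.104)
t = 9

t = I/(P×r) = 9 years


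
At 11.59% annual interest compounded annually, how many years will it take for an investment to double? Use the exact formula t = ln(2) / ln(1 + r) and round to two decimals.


Doubling condition: (1 + r)^t = 2
Take ln of both sides: t × ln(1 + r) = ln(2)
t = ln(2) / ln(1 + r)
t = 0.693147 / 0.109661
t = 6.32

t = ln(2) / ln(1 + r) = 6.32 years


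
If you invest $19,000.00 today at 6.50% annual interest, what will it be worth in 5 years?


Future value formula: FV = PV × (1 + r)^t
FV = $19,000.00 × (1 + 0.065)^5
FV = $19,000.00 × 1.370087
FV = $26,031.65

FV = PV × (1 + r)^t = $26,031.65


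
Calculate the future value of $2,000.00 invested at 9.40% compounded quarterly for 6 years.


Compound interest formula: A = P(1 + r/n)^(nt)
A = $2,000.00 × (1 + 0.094/4)^(4 × 6)
Growth factor: (1 + 0.094/4)^24 = 1.746258
A = $2,000.00 × 1.746258
A = $3,492.52

A = P(1 + r/n)^(nt) = $3,492.52


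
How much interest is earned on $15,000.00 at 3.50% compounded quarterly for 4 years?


Compound interest earned = final amount − principal.
A = P(1 + r/n)^(nt) = $15,000.00 × (1 + 0.035/4)^(4 × 4) = $17,243.60
Interest = A − P = $17,243.60 − $15,000.00 = $2,243.60

Interest = A - P = $2,243.60


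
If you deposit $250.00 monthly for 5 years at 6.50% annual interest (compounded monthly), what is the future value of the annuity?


Future value of an ordinary annuity: FV = PMT × ((1 + r)^n − 1) / r
Monthly rate r = 0.065/12 ≈ 0.00541667, n = 60
FV = $250.00 × ((1 + 0.065/12)^60 − 1) / (0.065/12)
FV = $250.00 × 70.673968
FV = $17,668.49

FV = PMT × ((1+r)^n - 1)/r = $17,668.49


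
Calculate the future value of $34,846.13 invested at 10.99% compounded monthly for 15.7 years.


Compound interest formula: A = P(1 + r/n)^(nt)
A = $34,846.13 × (1 + 0.1099/12)^(12 × 15.7)
Growth factor: (1 + 0.1099/12)^188.4 = 5.571013
A = $34,846.13 × 5.571013
A = $194,128.24

A = P(1 + r/n)^(nt) = $194,128.24


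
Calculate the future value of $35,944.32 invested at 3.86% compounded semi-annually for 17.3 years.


Compound interest formula: A = P(1 + r/n)^(nt)
A = $35,944.32 × (1 + 0.0386/2)^(2 × 17.3)
Growth factor: (1 + 0.0386/2)^34.6 = 1.93753715
A = $35,944.32 × 1.93753715
A = $69,643.46

A = P(1 + r/n)^(nt) = $69,643.46


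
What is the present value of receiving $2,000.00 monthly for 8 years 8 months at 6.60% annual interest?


Present value of an ordinary annuity: PV = PMT × (1 − (1 + r)^(−n)) / r
Monthly rate r = 0.066/12 = 0.0055, n = 104
PV = $2,000.00 × (1 − (1 + 0.066/12)^(−104)) / (0.066/12)
PV = $2,000.00 × 79.039861
PV = $158,079.72

PV = PMT × (1-(1+r)^(-n))/r = $158,079.72


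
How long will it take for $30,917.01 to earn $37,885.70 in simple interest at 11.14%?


Rearrange the simple interest formula for t:
I = P × r × t  ⇒  t = I / (P × r)
t = $37,885.70 / ($30,917.01 × 0.1114)
t = 11

t = I/(P×r) = 11 years


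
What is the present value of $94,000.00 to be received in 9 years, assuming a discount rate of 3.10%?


Present value formula: PV = FV / (1 + r)^t
PV = $94,000.00 / (1 + 0.031)^9
PV = $94,000.00 / 1.3162185
PV = $71,416.71

PV = FV / (1 + r)^t = $71,416.71


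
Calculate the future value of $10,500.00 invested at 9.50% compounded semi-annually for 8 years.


Compound interest formula: A = P(1 + r/n)^(nt)
A = $10,500.00 × (1 + 0.095/2)^(2 × 8)
Growth factor: (1 + 0.095/2)^16 = 2.101186
A = $10,500.00 × 2.101186
A = $22,062.45

A = P(1 + r/n)^(nt) = $22,062.45


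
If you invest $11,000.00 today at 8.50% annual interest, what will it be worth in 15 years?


Future value formula: FV = PV × (1 + r)^t
FV = $11,000.00 × (1 + 0.085)^15
FV = $11,000.00 × 3.399743
FV = $37,397.17

FV = PV × (1 + r)^t = $37,397.17


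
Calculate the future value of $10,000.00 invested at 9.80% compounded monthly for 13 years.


Compound interest formula: A = P(1 + r/n)^(nt)
A = $10,000.00 × (1 + 0.098/12)^(12 × 13)
Growth factor: (1 + 0.098/12)^156 = 3.556675
A = $10,000.00 × 3.556675
A = $35,566.75

A = P(1 + r/n)^(nt) = $35,566.75


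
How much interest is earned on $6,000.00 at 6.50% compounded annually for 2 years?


Compound interest earned = final amount − principal.
A = P(1 + r/n)^(nt) = $6,000.00 × (1 + 0.065/1)^(1 × 2) = $6,805.35
Interest = A − P = $6,805.35 − $6,000.00 = $805.35

Interest = A - P = $805.35


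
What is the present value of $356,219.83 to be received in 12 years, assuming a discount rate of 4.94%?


Present value formula: PV = FV / (1 + r)^t
PV = $356,219.83 / (1 + 0.0494)^12
PV = $356,219.83 / 1.7835805
PV = $199,721.76

PV = FV / (1 + r)^t = $199,721.76


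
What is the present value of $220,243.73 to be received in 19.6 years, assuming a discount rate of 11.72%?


Present value formula: PV = FV / (1 + r)^t
PV = $220,243.73 / (1 + 0.1172)^19.6
PV = $220,243.73 / 8.777406
PV = $25,092.12

PV = FV / (1 + r)^t = $25,092.12


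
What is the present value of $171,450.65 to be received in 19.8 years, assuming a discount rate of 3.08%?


Present value formula: PV = FV / (1 + r)^t
PV = $171,450.65 / (1 + 0.0308)^19.8
PV = $171,450.65 / 1.8232798
PV = $94,034.20

PV = FV / (1 + r)^t = $94,034.20


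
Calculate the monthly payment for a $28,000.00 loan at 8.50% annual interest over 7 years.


Loan payment formula: PMT = PV × r / (1 − (1 + r)^(−n))
Monthly rate r = 0.085/12 ≈ 0.00708333, n = 84 months
Denominator: 1 − (1 + 0.085/12)^(−84) = 0.447279
PMT = $28,000.00 × (0.085/12) / 0.447279
PMT = $443.42 per month

PMT = PV × r / (1-(1+r)^(-n)) = $443.42/month


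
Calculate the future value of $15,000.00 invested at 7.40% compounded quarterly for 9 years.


Compound interest formula: A = P(1 + r/n)^(nt)
A = $15,000.00 × (1 + 0.074/4)^(4 × 9)
Growth factor: (1 + 0.074/4)^36 = 1.9346268
A = $15,000.00 × 1.9346268
A = $29,019.40

A = P(1 + r/n)^(nt) = $29,019.40


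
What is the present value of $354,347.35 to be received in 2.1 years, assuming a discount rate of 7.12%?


Present value formula: PV = FV / (1 + r)^t
PV = $354,347.35 / (1 + 0.0712)^2.1
PV = $354,347.35 / 1.1553889
PV = $306,690.98

PV = FV / (1 + r)^t = $306,690.98


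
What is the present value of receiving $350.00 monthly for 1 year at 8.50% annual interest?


Present value of an ordinary annuity: PV = PMT × (1 − (1 + r)^(−n)) / r
Monthly rate r = 0.085/12 ≈ 0.00708333, n = 12
PV = $350.00 × (1 − (1 + 0.085/12)^(−12)) / (0.085/12)
PV = $350.00 × 11.465289
PV = $4,012.85

PV = PMT × (1-(1+r)^(-n))/r = $4,012.85


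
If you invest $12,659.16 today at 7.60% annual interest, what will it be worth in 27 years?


Future value formula: FV = PV × (1 + r)^t
FV = $12,659.16 × (1 + 0.076)^27
FV = $12,659.16 × 7.226555
FV = $91,482.12

FV = PV × (1 + r)^t = $91,482.12


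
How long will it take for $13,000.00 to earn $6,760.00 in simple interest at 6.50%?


Rearrange the simple interest formula for t:
I = P × r × t  ⇒  t = I / (P × r)
t = $6,760.00 / ($13,000.00 × 0.065)
t = 8

t = I/(P×r) = 8 years


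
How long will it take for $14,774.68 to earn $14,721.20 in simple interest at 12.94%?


Rearrange the simple interest formula for t:
I = P × r × t  ⇒  t = I / (P × r)
t = $14,721.20 / ($14,774.68 × 0.1294)
t = 7.7

t = I/(P×r) = 7.7 years


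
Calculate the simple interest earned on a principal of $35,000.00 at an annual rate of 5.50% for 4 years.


Simple interest formula: I = P × r × t
I = $35,000.00 × 0.055 × 4
I = $7,700.00

I = P × r × t = $7,700.00


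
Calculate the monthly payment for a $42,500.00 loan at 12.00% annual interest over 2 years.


Loan payment formula: PMT = PV × r / (1 − (1 + r)^(−n))
Monthly rate r = 0.12/12 = 0.01, n = 24 months
Denominator: 1 − (1 + 0.12/12)^(−24) = 0.212434
PMT = $42,500.00 × (0.12/12) / 0.212434
PMT = $2,000.62 per month

PMT = PV × r / (1-(1+r)^(-n)) = $2,000.62/month


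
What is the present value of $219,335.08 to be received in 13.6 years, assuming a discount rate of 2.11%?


Present value formula: PV = FV / (1 + r)^t
PV = $219,335.08 / (1 + 0.0211)^13.6
PV = $219,335.08 / 1.32839905
PV = $165,112.34

PV = FV / (1 + r)^t = $165,112.34


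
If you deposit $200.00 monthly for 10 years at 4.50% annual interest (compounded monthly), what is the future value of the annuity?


Future value of an ordinary annuity: FV = PMT × ((1 + r)^n − 1) / r
Monthly rate r = 0.045/12 = 0.00375, n = 120
FV = $200.00 × ((1 + 0.045/12)^120 − 1) / (0.045/12)
FV = $200.00 × 151.198074
FV = $30,239.61

FV = PMT × ((1+r)^n - 1)/r = $30,239.61


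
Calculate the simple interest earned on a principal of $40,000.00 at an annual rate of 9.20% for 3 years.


Simple interest formula: I = P × r × t
I = $40,000.00 × 0.092 × 3
I = $11,040.00

I = P × r × t = $11,040.00


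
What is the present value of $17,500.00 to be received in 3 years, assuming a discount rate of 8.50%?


Present value formula: PV = FV / (1 + r)^t
PV = $17,500.00 / (1 + 0.085)^3
PV = $17,500.00 / 1.277289
PV = $13,700.89

PV = FV / (1 + r)^t = $13,700.89


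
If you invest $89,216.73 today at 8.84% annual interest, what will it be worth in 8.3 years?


Future value formula: FV = PV × (1 + r)^t
FV = $89,216.73 × (1 + 0.0884)^8.3
FV = $89,216.73 × 2.0199696
FV = $180,215.08

FV = PV × (1 + r)^t = $180,215.08


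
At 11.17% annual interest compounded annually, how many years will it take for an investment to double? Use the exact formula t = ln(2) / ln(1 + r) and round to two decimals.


Doubling condition: (1 + r)^t = 2
Take ln of both sides: t × ln(1 + r) = ln(2)
t = ln(2) / ln(1 + r)
t = 0.693147 / 0.105890
t = 6.55

t = ln(2) / ln(1 + r) = 6.55 years


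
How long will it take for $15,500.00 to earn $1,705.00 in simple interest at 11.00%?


Rearrange the simple interest formula for t:
I = P × r × t  ⇒  t = I / (P × r)
t = $1,705.00 / ($15,500.00 × 0.11)
t = 1

t = I/(P×r) = 1 year


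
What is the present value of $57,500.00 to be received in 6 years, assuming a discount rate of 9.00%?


Present value formula: PV = FV / (1 + r)^t
PV = $57,500.00 / (1 + 0.09)^6
PV = $57,500.00 / 1.677100
PV = $34,285.37

PV = FV / (1 + r)^t = $34,285.37


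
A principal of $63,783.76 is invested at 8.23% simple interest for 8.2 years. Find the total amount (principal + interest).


Total amount formula: A = P(1 + rt) = P + P·r·t
Interest: I = P × r × t = $63,783.76 × 0.0823 × 8.2 = $43,045.11
A = P + I = $63,783.76 + $43,045.11 = $106,828.87

A = P + I = P(1 + rt) = $106,828.87


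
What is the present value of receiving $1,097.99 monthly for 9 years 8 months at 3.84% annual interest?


Present value of an ordinary annuity: PV = PMT × (1 − (1 + r)^(−n)) / r
Monthly rate r = 0.0384/12 = 0.0032, n = 116
PV = $1,097.99 × (1 − (1 + 0.0384/12)^(−116)) / (0.0384/12)
PV = $1,097.99 × 96.776580
PV = $106,259.72

PV = PMT × (1-(1+r)^(-n))/r = $106,259.72


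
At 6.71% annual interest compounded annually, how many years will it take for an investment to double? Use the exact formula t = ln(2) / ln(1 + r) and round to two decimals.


Doubling condition: (1 + r)^t = 2
Take ln of both sides: t × ln(1 + r) = ln(2)
t = ln(2) / ln(1 + r)
t = 0.693147 / 0.064945
t = 10.67

t = ln(2) / ln(1 + r) = 10.67 years


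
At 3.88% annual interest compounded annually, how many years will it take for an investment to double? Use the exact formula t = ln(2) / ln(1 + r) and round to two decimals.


Doubling condition: (1 + r)^t = 2
Take ln of both sides: t × ln(1 + r) = ln(2)
t = ln(2) / ln(1 + r)
t = 0.693147 / 0.038066
t = 18.21

t = ln(2) / ln(1 + r) = 18.21 years


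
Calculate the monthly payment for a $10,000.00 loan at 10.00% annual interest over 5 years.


Loan payment formula: PMT = PV × r / (1 − (1 + r)^(−n))
Monthly rate r = 0.1/12 ≈ 0.00833333, n = 60 months
Denominator: 1 − (1 + 0.1/12)^(−60) = 0.392211
PMT = $10,000.00 × (0.1/12) / 0.392211
PMT = $212.47 per month

PMT = PV × r / (1-(1+r)^(-n)) = $212.47/month


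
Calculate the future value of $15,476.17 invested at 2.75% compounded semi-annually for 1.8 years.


Compound interest formula: A = P(1 + r/n)^(nt)
A = $15,476.17 × (1 + 0.0275/2)^(2 × 1.8)
Growth factor: (1 + 0.0275/2)^3.6 = 1.050391
A = $15,476.17 × 1.050391
A = $16,256.03

A = P(1 + r/n)^(nt) = $16,256.03


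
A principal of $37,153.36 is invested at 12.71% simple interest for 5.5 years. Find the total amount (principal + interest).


Total amount formula: A = P(1 + rt) = P + P·r·t
Interest: I = P × r × t = $37,153.36 × 0.1271 × 5.5 = $25,972.06
A = P + I = $37,153.36 + $25,972.06 = $63,125.42

A = P + I = P(1 + rt) = $63,125.42


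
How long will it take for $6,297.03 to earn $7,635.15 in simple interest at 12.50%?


Rearrange the simple interest formula for t:
I = P × r × t  ⇒  t = I / (P × r)
t = $7,635.15 / ($6,297.03 × 0.125)
t = 9.7

t = I/(P×r) = 9.7 years


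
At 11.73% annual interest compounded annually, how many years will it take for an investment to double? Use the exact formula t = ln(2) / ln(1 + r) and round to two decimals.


Doubling condition: (1 + r)^t = 2
Take ln of both sides: t × ln(1 + r) = ln(2)
t = ln(2) / ln(1 + r)
t = 0.693147 / 0.110915
t = 6.25

t = ln(2) / ln(1 + r) = 6.25 years


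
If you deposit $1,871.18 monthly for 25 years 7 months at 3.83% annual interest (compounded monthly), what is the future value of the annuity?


Future value of an ordinary annuity: FV = PMT × ((1 + r)^n − 1) / r
Monthly rate r = 0.0383/12 ≈ 0.00319167, n = 307
FV = $1,871.18 × ((1 + 0.0383/12)^307 − 1) / (0.0383/12)
FV = $1,871.18 × 520.067101
FV = $973,139.16

FV = PMT × ((1+r)^n - 1)/r = $973,139.16


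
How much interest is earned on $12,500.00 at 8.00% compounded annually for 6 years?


Compound interest earned = final amount − principal.
A = P(1 + r/n)^(nt) = $12,500.00 × (1 + 0.08/1)^(1 × 6) = $19,835.93
Interest = A − P = $19,835.93 − $12,500.00 = $7,335.93

Interest = A - P = $7,335.93


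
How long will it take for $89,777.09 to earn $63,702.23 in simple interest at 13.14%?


Rearrange the simple interest formula for t:
I = P × r × t  ⇒  t = I / (P × r)
t = $63,702.23 / ($89,777.09 × 0.1314)
t = 5.4

t = I/(P×r) = 5.4 years


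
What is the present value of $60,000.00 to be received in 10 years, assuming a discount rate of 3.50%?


Present value formula: PV = FV / (1 + r)^t
PV = $60,000.00 / (1 + 0.035)^10
PV = $60,000.00 / 1.4105988
PV = $42,535.13

PV = FV / (1 + r)^t = $42,535.13


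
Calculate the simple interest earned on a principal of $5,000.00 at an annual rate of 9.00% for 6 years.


Simple interest formula: I = P × r × t
I = $5,000.00 × 0.09 × 6
I = $2,700.00

I = P × r × t = $2,700.00


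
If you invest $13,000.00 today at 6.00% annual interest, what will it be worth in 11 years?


Future value formula: FV = PV × (1 + r)^t
FV = $13,000.00 × (1 + 0.06)^11
FV = $13,000.00 × 1.8982986
FV = $24,677.88

FV = PV × (1 + r)^t = $24,677.88


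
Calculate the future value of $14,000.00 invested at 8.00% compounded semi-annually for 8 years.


Compound interest formula: A = P(1 + r/n)^(nt)
A = $14,000.00 × (1 + 0.08/2)^(2 × 8)
Growth factor: (1 + 0.08/2)^16 = 1.8729812
A = $14,000.00 × 1.8729812
A = $26,221.74

A = P(1 + r/n)^(nt) = $26,221.74


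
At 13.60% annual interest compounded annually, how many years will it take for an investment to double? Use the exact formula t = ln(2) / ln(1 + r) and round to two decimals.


Doubling condition: (1 + r)^t = 2
Take ln of both sides: t × ln(1 + r) = ln(2)
t = ln(2) / ln(1 + r)
t = 0.693147 / 0.127513
t = 5.44

t = ln(2) / ln(1 + r) = 5.44 years


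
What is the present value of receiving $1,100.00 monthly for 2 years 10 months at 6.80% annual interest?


Present value of an ordinary annuity: PV = PMT × (1 − (1 + r)^(−n)) / r
Monthly rate r = 0.068/12 ≈ 0.00566667, n = 34
PV = $1,100.00 × (1 − (1 + 0.068/12)^(−34)) / (0.068/12)
PV = $1,100.00 × 30.846088
PV = $33,930.70

PV = PMT × (1-(1+r)^(-n))/r = $33,930.70


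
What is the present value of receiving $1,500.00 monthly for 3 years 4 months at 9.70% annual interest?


Present value of an ordinary annuity: PV = PMT × (1 − (1 + r)^(−n)) / r
Monthly rate r = 0.097/12 ≈ 0.00808333, n = 40
PV = $1,500.00 × (1 − (1 + 0.097/12)^(−40)) / (0.097/12)
PV = $1,500.00 × 34.060962
PV = $51,091.44

PV = PMT × (1-(1+r)^(-n))/r = $51,091.44


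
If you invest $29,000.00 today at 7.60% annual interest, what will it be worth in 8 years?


Future value formula: FV = PV × (1 + r)^t
FV = $29,000.00 × (1 + 0.076)^8
FV = $29,000.00 × 1.7967935
FV = $52,107.01

FV = PV × (1 + r)^t = $52,107.01


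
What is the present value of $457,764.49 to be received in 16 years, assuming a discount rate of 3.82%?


Present value formula: PV = FV / (1 + r)^t
PV = $457,764.49 / (1 + 0.0382)^16
PV = $457,764.49 / 1.82178194
PV = $251,272.93

PV = FV / (1 + r)^t = $251,272.93


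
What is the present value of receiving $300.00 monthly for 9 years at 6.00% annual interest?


Present value of an ordinary annuity: PV = PMT × (1 − (1 + r)^(−n)) / r
Monthly rate r = 0.06/12 = 0.005, n = 108
PV = $300.00 × (1 − (1 + 0.06/12)^(−108)) / (0.06/12)
PV = $300.00 × 83.293424
PV = $24,988.03

PV = PMT × (1-(1+r)^(-n))/r = $24,988.03


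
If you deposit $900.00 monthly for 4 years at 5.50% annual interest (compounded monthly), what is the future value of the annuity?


Future value of an ordinary annuity: FV = PMT × ((1 + r)^n − 1) / r
Monthly rate r = 0.055/12 ≈ 0.00458333, n = 48
FV = $900.00 × ((1 + 0.055/12)^48 − 1) / (0.055/12)
FV = $900.00 × 53.552852
FV = $48,197.57

FV = PMT × ((1+r)^n - 1)/r = $48,197.57


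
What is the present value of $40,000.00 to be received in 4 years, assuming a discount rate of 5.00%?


Present value formula: PV = FV / (1 + r)^t
PV = $40,000.00 / (1 + 0.05)^4
PV = $40,000.00 / 1.2155063
PV = $32,908.10

PV = FV / (1 + r)^t = $32,908.10


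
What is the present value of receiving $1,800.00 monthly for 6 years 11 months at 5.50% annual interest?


Present value of an ordinary annuity: PV = PMT × (1 − (1 + r)^(−n)) / r
Monthly rate r = 0.055/12 ≈ 0.00458333, n = 83
PV = $1,800.00 × (1 − (1 + 0.055/12)^(−83)) / (0.055/12)
PV = $1,800.00 × 68.908166
PV = $124,034.70

PV = PMT × (1-(1+r)^(-n))/r = $124,034.70


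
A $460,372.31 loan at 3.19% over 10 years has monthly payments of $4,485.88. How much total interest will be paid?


Total paid over the life of the loan = PMT × n.
Total paid = $4,485.88 × 120 = $538,305.60
Total interest = total paid − principal = $538,305.60 − $460,372.31 = $77,933.29

Total interest = (PMT × n) - PV = $77,933.29


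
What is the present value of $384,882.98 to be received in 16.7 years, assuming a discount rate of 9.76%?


Present value formula: PV = FV / (1 + r)^t
PV = $384,882.98 / (1 + 0.0976)^16.7
PV = $384,882.98 / 4.736052
PV = $81,266.63

PV = FV / (1 + r)^t = $81,266.63


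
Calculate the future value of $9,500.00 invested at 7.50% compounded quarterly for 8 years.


Compound interest formula: A = P(1 + r/n)^(nt)
A = $9,500.00 × (1 + 0.075/4)^(4 × 8)
Growth factor: (1 + 0.075/4)^32 = 1.812024
A = $9,500.00 × 1.812024
A = $17,214.23

A = P(1 + r/n)^(nt) = $17,214.23


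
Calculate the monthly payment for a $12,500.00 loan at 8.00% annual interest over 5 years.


Loan payment formula: PMT = PV × r / (1 − (1 + r)^(−n))
Monthly rate r = 0.08/12 ≈ 0.00666667, n = 60 months
Denominator: 1 − (1 + 0.08/12)^(−60) = 0.328790
PMT = $12,500.00 × (0.08/12) / 0.328790
PMT = $253.45 per month

PMT = PV × r / (1-(1+r)^(-n)) = $253.45/month


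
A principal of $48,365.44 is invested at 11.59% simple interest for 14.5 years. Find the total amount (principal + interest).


Total amount formula: A = P(1 + rt) = P + P·r·t
Interest: I = P × r × t = $48,365.44 × 0.1159 × 14.5 = $81,280.54
A = P + I = $48,365.44 + $81,280.54 = $129,645.98

A = P + I = P(1 + rt) = $129,645.98


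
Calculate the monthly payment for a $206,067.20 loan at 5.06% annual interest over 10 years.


Loan payment formula: PMT = PV × r / (1 − (1 + r)^(−n))
Monthly rate r = 0.0506/12 ≈ 0.00421667, n = 120 months
Denominator: 1 − (1 + 0.0506/12)^(−120) = 0.396456
PMT = $206,067.20 × (0.0506/12) / 0.396456
PMT = $2,191.71 per month

PMT = PV × r / (1-(1+r)^(-n)) = $2,191.71/month


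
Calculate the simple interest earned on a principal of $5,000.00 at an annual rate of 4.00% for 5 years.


Simple interest formula: I = P × r × t
I = $5,000.00 × 0.04 × 5
I = $1,000.00

I = P × r × t = $1,000.00


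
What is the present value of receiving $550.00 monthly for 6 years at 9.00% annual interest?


Present value of an ordinary annuity: PV = PMT × (1 − (1 + r)^(−n)) / r
Monthly rate r = 0.09/12 = 0.0075, n = 72
PV = $550.00 × (1 − (1 + 0.09/12)^(−72)) / (0.09/12)
PV = $550.00 × 55.476849
PV = $30,512.27

PV = PMT × (1-(1+r)^(-n))/r = $30,512.27


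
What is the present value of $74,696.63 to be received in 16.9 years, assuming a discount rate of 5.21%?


Present value formula: PV = FV / (1 + r)^t
PV = $74,696.63 / (1 + 0.0521)^16.9
PV = $74,696.63 / 2.359194
PV = $31,661.93

PV = FV / (1 + r)^t = $31,661.93


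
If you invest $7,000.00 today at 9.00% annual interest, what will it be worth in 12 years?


Future value formula: FV = PV × (1 + r)^t
FV = $7,000.00 × (1 + 0.09)^12
FV = $7,000.00 × 2.8126648
FV = $19,688.65

FV = PV × (1 + r)^t = $19,688.65


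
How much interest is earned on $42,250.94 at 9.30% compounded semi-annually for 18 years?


Compound interest earned = final amount − principal.
A = P(1 + r/n)^(nt) = $42,250.94 × (1 + 0.093/2)^(2 × 18) = $216,994.51
Interest = A − P = $216,994.51 − $42,250.94 = $174,743.57

Interest = A - P = $174,743.57


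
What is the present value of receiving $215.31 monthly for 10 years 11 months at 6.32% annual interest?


Present value of an ordinary annuity: PV = PMT × (1 − (1 + r)^(−n)) / r
Monthly rate r = 0.0632/12 ≈ 0.00526667, n = 131
PV = $215.31 × (1 − (1 + 0.0632/12)^(−131)) / (0.0632/12)
PV = $215.31 × 94.458516
PV = $20,337.86

PV = PMT × (1-(1+r)^(-n))/r = $20,337.86


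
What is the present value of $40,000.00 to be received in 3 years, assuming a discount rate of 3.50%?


Present value formula: PV = FV / (1 + r)^t
PV = $40,000.00 / (1 + 0.035)^3
PV = $40,000.00 / 1.1087179
PV = $36,077.71

PV = FV / (1 + r)^t = $36,077.71
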